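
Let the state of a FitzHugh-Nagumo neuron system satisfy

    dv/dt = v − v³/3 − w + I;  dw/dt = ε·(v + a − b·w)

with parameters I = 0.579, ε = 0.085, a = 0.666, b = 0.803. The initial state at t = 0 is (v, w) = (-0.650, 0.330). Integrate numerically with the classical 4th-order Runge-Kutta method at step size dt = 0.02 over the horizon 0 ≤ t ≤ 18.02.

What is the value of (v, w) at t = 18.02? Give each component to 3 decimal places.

t=0.000: state=(-0.650, 0.330)
step 1 (dt=0.02): k1=(-0.309, -0.021), k2=(-0.311, -0.021), k3=(-0.311, -0.021), k4=(-0.313, -0.022); state += dt/6·(k1+2k2+2k3+k4)
t=0.020: state=(-0.656, 0.330)
t=0.040: state=(-0.663, 0.329)
t=0.060: state=(-0.669, 0.329)
continuing one RK4 step at a time; state shown every 50 steps (Δt=1):
t=1.000: state=(-1.015, 0.295)
t=2.000: state=(-1.323, 0.233)
t=3.000: state=(-1.431, 0.158)
t=4.000: state=(-1.425, 0.084)
t=5.000: state=(-1.378, 0.018)
t=6.000: state=(-1.318, -0.039)
t=7.000: state=(-1.252, -0.087)
t=8.000: state=(-1.181, -0.127)
t=9.000: state=(-1.104, -0.158)
t=10.000: state=(-1.017, -0.180)
t=11.000: state=(-0.916, -0.193)
t=12.000: state=(-0.788, -0.195)
t=13.000: state=(-0.602, -0.185)
t=14.000: state=(-0.270, -0.156)
t=15.000: state=(0.484, -0.086)
t=16.000: state=(1.616, 0.064)
t=17.000: state=(1.872, 0.263)
t=18.000: state=(1.823, 0.452)
t=18.020: state=(1.822, 0.456)

(v, w) = (1.822, 0.456)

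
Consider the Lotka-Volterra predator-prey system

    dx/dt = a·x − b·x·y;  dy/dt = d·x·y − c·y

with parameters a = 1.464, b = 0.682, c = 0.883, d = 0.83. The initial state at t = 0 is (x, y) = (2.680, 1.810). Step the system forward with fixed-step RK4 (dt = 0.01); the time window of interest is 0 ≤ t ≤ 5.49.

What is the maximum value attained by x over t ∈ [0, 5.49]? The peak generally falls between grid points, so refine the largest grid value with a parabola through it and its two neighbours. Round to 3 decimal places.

max x = 2.720

t=0.000: state=(2.680, 1.810)
step 1 (dt=0.01): k1=(0.615, 2.428), k2=(0.594, 2.449), k3=(0.594, 2.449), k4=(0.572, 2.470); state += dt/6·(k1+2k2+2k3+k4)
t=0.010: state=(2.686, 1.834)
t=0.020: state=(2.691, 1.859)
t=0.030: state=(2.696, 1.885)
continuing one RK4 step at a time; state shown every 20 steps (Δt=0.2):
t=0.200: state=(2.704, 2.379)
t=0.400: state=(2.500, 3.081)
t=0.600: state=(2.095, 3.789)
t=0.800: state=(1.610, 4.319)
t=1.000: state=(1.174, 4.555)
t=1.200: state=(0.846, 4.508)
t=1.400: state=(0.622, 4.262)
t=1.600: state=(0.477, 3.910)
t=1.800: state=(0.385, 3.518)
t=2.000: state=(0.328, 3.127)
t=2.200: state=(0.295, 2.759)
t=2.400: state=(0.277, 2.424)
t=2.600: state=(0.273, 2.127)
t=2.800: state=(0.278, 1.865)
t=3.000: state=(0.294, 1.639)
t=3.200: state=(0.319, 1.445)
t=3.400: state=(0.355, 1.281)
t=3.600: state=(0.404, 1.143)
t=3.800: state=(0.467, 1.030)
t=4.000: state=(0.547, 0.938)
t=4.200: state=(0.648, 0.868)
t=4.400: state=(0.775, 0.819)
t=4.600: state=(0.930, 0.790)
t=4.800: state=(1.120, 0.785)
t=5.000: state=(1.347, 0.807)
t=5.200: state=(1.612, 0.864)
t=5.400: state=(1.908, 0.969)
t=5.490: state=(2.046, 1.038)
largest grid value and its neighbours: x(0.120)=2.71996, x(0.130)=2.71997, x(0.140)=2.71942
parabola through these three points peaks at t≈0.125 with x≈2.72004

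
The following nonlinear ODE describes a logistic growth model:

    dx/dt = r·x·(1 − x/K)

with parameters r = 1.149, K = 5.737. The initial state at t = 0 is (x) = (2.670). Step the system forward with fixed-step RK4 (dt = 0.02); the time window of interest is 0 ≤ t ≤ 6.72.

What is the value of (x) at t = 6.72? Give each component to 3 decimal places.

t=0.000: state=(2.670)
step 1 (dt=0.02): k1=(1.640), k2=(1.641), k3=(1.641), k4=(1.642); state += dt/6·(k1+2k2+2k3+k4)
t=0.020: state=(2.703)
t=0.040: state=(2.736)
t=0.060: state=(2.769)
continuing one RK4 step at a time; state shown every 25 steps (Δt=0.5):
t=0.500: state=(3.484)
t=1.000: state=(4.206)
t=1.500: state=(4.761)
t=2.000: state=(5.143)
t=2.500: state=(5.387)
t=3.000: state=(5.535)
t=3.500: state=(5.621)
t=4.000: state=(5.671)
t=4.500: state=(5.700)
t=5.000: state=(5.716)
t=5.500: state=(5.725)
t=6.000: state=(5.730)
t=6.500: state=(5.733)
t=6.720: state=(5.734)

(x) = (5.734)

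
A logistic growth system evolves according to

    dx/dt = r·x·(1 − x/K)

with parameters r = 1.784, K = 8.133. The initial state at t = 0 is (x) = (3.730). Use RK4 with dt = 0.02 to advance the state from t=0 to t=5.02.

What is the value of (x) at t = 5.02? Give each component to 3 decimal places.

(x) = (8.132)

t=0.000: state=(3.730)
step 1 (dt=0.02): k1=(3.602), k2=(3.608), k3=(3.608), k4=(3.612); state += dt/6·(k1+2k2+2k3+k4)
t=0.020: state=(3.802)
t=0.040: state=(3.874)
t=0.060: state=(3.947)
continuing one RK4 step at a time; state shown every 10 steps (Δt=0.2):
t=0.200: state=(4.454)
t=0.400: state=(5.153)
t=0.600: state=(5.790)
t=0.800: state=(6.338)
t=1.000: state=(6.787)
t=1.200: state=(7.142)
t=1.400: state=(7.413)
t=1.600: state=(7.615)
t=1.800: state=(7.764)
t=2.000: state=(7.871)
t=2.200: state=(7.948)
t=2.400: state=(8.002)
t=2.600: state=(8.041)
t=2.800: state=(8.069)
t=3.000: state=(8.088)
t=3.200: state=(8.101)
t=3.400: state=(8.111)
t=3.600: state=(8.117)
t=3.800: state=(8.122)
t=4.000: state=(8.125)
t=4.200: state=(8.128)
t=4.400: state=(8.129)
t=4.600: state=(8.130)
t=4.800: state=(8.131)
t=5.000: state=(8.132)
t=5.020: state=(8.132)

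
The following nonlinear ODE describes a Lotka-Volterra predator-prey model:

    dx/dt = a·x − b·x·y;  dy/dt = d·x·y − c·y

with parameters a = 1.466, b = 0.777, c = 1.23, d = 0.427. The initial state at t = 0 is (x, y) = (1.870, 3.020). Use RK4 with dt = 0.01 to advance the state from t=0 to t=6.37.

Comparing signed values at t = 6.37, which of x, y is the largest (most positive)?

t=0.000: state=(1.870, 3.020)
step 1 (dt=0.01): k1=(-1.647, -1.303), k2=(-1.630, -1.311), k3=(-1.630, -1.311), k4=(-1.613, -1.318); state += dt/6·(k1+2k2+2k3+k4)
t=0.010: state=(1.854, 3.007)
t=0.020: state=(1.838, 2.994)
t=0.030: state=(1.822, 2.980)
continuing one RK4 step at a time; state shown every 25 steps (Δt=0.25):
t=0.250: state=(1.552, 2.661)
t=0.500: state=(1.385, 2.287)
t=0.750: state=(1.326, 1.941)
t=1.000: state=(1.352, 1.646)
t=1.250: state=(1.451, 1.405)
t=1.500: state=(1.625, 1.216)
t=1.750: state=(1.877, 1.077)
t=2.000: state=(2.219, 0.985)
t=2.250: state=(2.657, 0.939)
t=2.500: state=(3.196, 0.942)
t=2.750: state=(3.820, 1.007)
t=3.000: state=(4.475, 1.153)
t=3.250: state=(5.043, 1.411)
t=3.500: state=(5.333, 1.812)
t=3.750: state=(5.148, 2.342)
t=4.000: state=(4.463, 2.887)
t=4.250: state=(3.531, 3.255)
t=4.500: state=(2.675, 3.327)
t=4.750: state=(2.052, 3.141)
t=5.000: state=(1.659, 2.811)
t=5.250: state=(1.437, 2.435)
t=5.500: state=(1.339, 2.074)
t=5.750: state=(1.332, 1.758)
t=6.000: state=(1.403, 1.495)
t=6.250: state=(1.546, 1.285)
t=6.370: state=(1.642, 1.203)
compare at T: x=1.642, y=1.203

largest component: x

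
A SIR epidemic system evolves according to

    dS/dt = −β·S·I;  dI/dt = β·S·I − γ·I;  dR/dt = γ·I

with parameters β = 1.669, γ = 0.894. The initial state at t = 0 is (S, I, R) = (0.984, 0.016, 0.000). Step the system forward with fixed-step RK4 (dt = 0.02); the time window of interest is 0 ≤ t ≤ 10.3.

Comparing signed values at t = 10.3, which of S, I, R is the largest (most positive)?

t=0.000: state=(0.984, 0.016, 0.000)
step 1 (dt=0.02): k1=(-0.026, 0.012, 0.014), k2=(-0.026, 0.012, 0.014), k3=(-0.026, 0.012, 0.014), k4=(-0.027, 0.012, 0.015); state += dt/6·(k1+2k2+2k3+k4)
t=0.020: state=(0.983, 0.016, 0.000)
t=0.040: state=(0.983, 0.016, 0.001)
t=0.060: state=(0.982, 0.017, 0.001)
continuing one RK4 step at a time; state shown every 25 steps (Δt=0.5):
t=0.500: state=(0.968, 0.023, 0.009)
t=1.000: state=(0.946, 0.033, 0.021)
t=1.500: state=(0.916, 0.046, 0.039)
t=2.000: state=(0.876, 0.062, 0.062)
t=2.500: state=(0.825, 0.080, 0.094)
t=3.000: state=(0.765, 0.100, 0.135)
t=3.500: state=(0.699, 0.118, 0.183)
t=4.000: state=(0.630, 0.131, 0.239)
t=4.500: state=(0.562, 0.138, 0.300)
t=5.000: state=(0.501, 0.137, 0.361)
t=5.500: state=(0.448, 0.131, 0.422)
t=6.000: state=(0.404, 0.119, 0.477)
t=6.500: state=(0.367, 0.105, 0.528)
t=7.000: state=(0.339, 0.090, 0.571)
t=7.500: state=(0.316, 0.076, 0.608)
t=8.000: state=(0.298, 0.063, 0.639)
t=8.500: state=(0.285, 0.051, 0.664)
t=9.000: state=(0.274, 0.041, 0.685)
t=9.500: state=(0.266, 0.033, 0.701)
t=10.000: state=(0.259, 0.026, 0.715)
t=10.300: state=(0.256, 0.023, 0.721)
compare at T: S=0.256, I=0.023, R=0.721

largest component: R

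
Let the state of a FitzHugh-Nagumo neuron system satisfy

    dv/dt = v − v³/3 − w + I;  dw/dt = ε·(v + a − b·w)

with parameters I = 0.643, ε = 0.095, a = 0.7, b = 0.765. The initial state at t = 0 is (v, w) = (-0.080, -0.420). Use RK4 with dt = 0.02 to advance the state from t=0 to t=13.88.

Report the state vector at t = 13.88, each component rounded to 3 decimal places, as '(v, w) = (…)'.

(v, w) = (0.520, 1.543)

t=0.000: state=(-0.080, -0.420)
step 1 (dt=0.02): k1=(0.983, 0.089), k2=(0.992, 0.090), k3=(0.992, 0.090), k4=(1.001, 0.091); state += dt/6·(k1+2k2+2k3+k4)
t=0.020: state=(-0.060, -0.418)
t=0.040: state=(-0.040, -0.416)
t=0.060: state=(-0.019, -0.414)
continuing one RK4 step at a time; state shown every 25 steps (Δt=0.5):
t=0.500: state=(0.537, -0.363)
t=1.000: state=(1.325, -0.273)
t=1.500: state=(1.838, -0.155)
t=2.000: state=(1.975, -0.027)
t=2.500: state=(1.975, 0.099)
t=3.000: state=(1.942, 0.219)
t=3.500: state=(1.902, 0.334)
t=4.000: state=(1.860, 0.442)
t=4.500: state=(1.818, 0.545)
t=5.000: state=(1.774, 0.642)
t=5.500: state=(1.731, 0.733)
t=6.000: state=(1.687, 0.820)
t=6.500: state=(1.642, 0.901)
t=7.000: state=(1.596, 0.977)
t=7.500: state=(1.549, 1.048)
t=8.000: state=(1.501, 1.114)
t=8.500: state=(1.452, 1.176)
t=9.000: state=(1.400, 1.233)
t=9.500: state=(1.346, 1.286)
t=10.000: state=(1.290, 1.334)
t=10.500: state=(1.230, 1.378)
t=11.000: state=(1.164, 1.417)
t=11.500: state=(1.093, 1.452)
t=12.000: state=(1.012, 1.482)
t=12.500: state=(0.919, 1.507)
t=13.000: state=(0.806, 1.526)
t=13.500: state=(0.662, 1.539)
t=13.880: state=(0.520, 1.543)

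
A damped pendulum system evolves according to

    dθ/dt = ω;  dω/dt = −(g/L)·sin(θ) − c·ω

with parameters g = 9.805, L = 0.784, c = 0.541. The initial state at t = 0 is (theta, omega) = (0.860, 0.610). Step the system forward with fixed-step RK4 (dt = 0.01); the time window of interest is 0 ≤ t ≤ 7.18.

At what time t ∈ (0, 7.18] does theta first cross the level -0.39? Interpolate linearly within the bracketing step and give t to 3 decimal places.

t = 0.717

t=0.000: state=(0.860, 0.610)
step 1 (dt=0.01): k1=(0.610, -9.808), k2=(0.561, -9.806), k3=(0.561, -9.804), k4=(0.512, -9.800); state += dt/6·(k1+2k2+2k3+k4)
t=0.010: state=(0.866, 0.512)
t=0.020: state=(0.870, 0.414)
t=0.030: state=(0.874, 0.316)
continuing one RK4 step at a time; state shown every 25 steps (Δt=0.25):
t=0.250: state=(0.719, -1.633)
t=0.500: state=(0.144, -2.673)
t=0.710: state=(-0.376, -2.064)
next step: t=0.720: state=(-0.396, -2.006) — theta has crossed -0.39
linear interpolation between t=0.710 (-0.37580) and t=0.720 (-0.39615) → t≈0.717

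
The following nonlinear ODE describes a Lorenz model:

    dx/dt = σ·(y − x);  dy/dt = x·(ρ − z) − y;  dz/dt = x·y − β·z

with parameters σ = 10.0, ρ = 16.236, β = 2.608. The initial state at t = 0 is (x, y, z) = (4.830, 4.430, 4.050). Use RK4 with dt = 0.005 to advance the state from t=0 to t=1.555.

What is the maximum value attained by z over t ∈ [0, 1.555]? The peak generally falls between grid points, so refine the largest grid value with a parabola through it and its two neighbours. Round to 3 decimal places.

max z = 23.569

t=0.000: state=(4.830, 4.430, 4.050)
step 1 (dt=0.005): k1=(-4.000, 54.428, 10.834), k2=(-2.539, 54.040, 11.375), k3=(-2.586, 54.079, 11.384), k4=(-1.167, 53.726, 11.931); state += dt/6·(k1+2k2+2k3+k4)
t=0.005: state=(4.817, 4.700, 4.107)
t=0.010: state=(4.818, 4.968, 4.169)
t=0.015: state=(4.832, 5.232, 4.238)
continuing one RK4 step at a time; state shown every 20 steps (Δt=0.1):
t=0.100: state=(6.516, 9.708, 6.613)
t=0.200: state=(10.185, 13.551, 14.149)
t=0.300: state=(11.209, 9.216, 22.769)
t=0.400: state=(7.121, 2.167, 22.006)
t=0.500: state=(3.074, 0.223, 17.360)
t=0.600: state=(1.279, 0.330, 13.412)
t=0.700: state=(0.811, 0.698, 10.376)
t=0.800: state=(0.910, 1.193, 8.063)
t=0.900: state=(1.377, 2.050, 6.373)
t=1.000: state=(2.343, 3.665, 5.373)
t=1.100: state=(4.179, 6.613, 5.610)
t=1.200: state=(7.275, 10.929, 8.835)
t=1.300: state=(10.616, 12.819, 16.864)
t=1.400: state=(10.190, 7.088, 22.866)
t=1.500: state=(6.000, 1.743, 20.548)
t=1.555: state=(3.948, 0.816, 18.106)
largest grid value and its neighbours: z(0.330)=23.53992, z(0.335)=23.56608, z(0.340)=23.56549
parabola through these three points peaks at t≈0.337 with z≈23.56914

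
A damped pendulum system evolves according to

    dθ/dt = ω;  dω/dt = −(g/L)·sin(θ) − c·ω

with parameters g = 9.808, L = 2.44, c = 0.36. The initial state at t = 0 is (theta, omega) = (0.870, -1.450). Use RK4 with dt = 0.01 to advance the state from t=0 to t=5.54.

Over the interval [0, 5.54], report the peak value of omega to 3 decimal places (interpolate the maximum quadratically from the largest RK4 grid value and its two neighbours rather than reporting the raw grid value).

t=0.000: state=(0.870, -1.450)
step 1 (dt=0.01): k1=(-1.450, -2.550), k2=(-1.463, -2.527), k3=(-1.463, -2.527), k4=(-1.475, -2.503); state += dt/6·(k1+2k2+2k3+k4)
t=0.010: state=(0.855, -1.475)
t=0.020: state=(0.840, -1.500)
t=0.030: state=(0.825, -1.524)
continuing one RK4 step at a time; state shown every 20 steps (Δt=0.2):
t=0.200: state=(0.536, -1.851)
t=0.400: state=(0.148, -1.981)
t=0.600: state=(-0.236, -1.805)
t=0.800: state=(-0.557, -1.375)
t=1.000: state=(-0.776, -0.794)
t=1.200: state=(-0.872, -0.164)
t=1.400: state=(-0.843, 0.439)
t=1.600: state=(-0.702, 0.953)
t=1.800: state=(-0.472, 1.319)
t=2.000: state=(-0.188, 1.479)
t=2.200: state=(0.104, 1.406)
t=2.400: state=(0.360, 1.126)
t=2.600: state=(0.545, 0.703)
t=2.800: state=(0.637, 0.217)
t=3.000: state=(0.632, -0.263)
t=3.200: state=(0.537, -0.677)
t=3.400: state=(0.369, -0.971)
t=3.600: state=(0.159, -1.107)
t=3.800: state=(-0.061, -1.066)
t=4.000: state=(-0.257, -0.866)
t=4.200: state=(-0.400, -0.551)
t=4.400: state=(-0.474, -0.180)
t=4.600: state=(-0.472, 0.190)
t=4.800: state=(-0.401, 0.508)
t=5.000: state=(-0.275, 0.732)
t=5.200: state=(-0.116, 0.833)
t=5.400: state=(0.049, 0.800)
t=5.540: state=(0.155, 0.704)
largest grid value and its neighbours: omega(2.030)=1.48264, omega(2.040)=1.48277, omega(2.050)=1.48232
parabola through these three points peaks at t≈2.037 with omega≈1.48280

max omega = 1.483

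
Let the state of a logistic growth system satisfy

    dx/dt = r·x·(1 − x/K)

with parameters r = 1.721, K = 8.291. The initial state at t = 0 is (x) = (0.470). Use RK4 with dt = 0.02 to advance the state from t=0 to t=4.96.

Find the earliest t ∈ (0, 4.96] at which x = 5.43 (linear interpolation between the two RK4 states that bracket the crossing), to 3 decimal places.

t=0.000: state=(0.470)
step 1 (dt=0.02): k1=(0.763), k2=(0.775), k3=(0.775), k4=(0.787); state += dt/6·(k1+2k2+2k3+k4)
t=0.020: state=(0.485)
t=0.040: state=(0.501)
t=0.060: state=(0.518)
continuing one RK4 step at a time; state shown every 10 steps (Δt=0.2):
t=0.200: state=(0.648)
t=0.400: state=(0.886)
t=0.600: state=(1.197)
t=0.800: state=(1.594)
t=1.000: state=(2.085)
t=1.200: state=(2.666)
t=1.400: state=(3.322)
t=1.600: state=(4.025)
t=1.800: state=(4.734)
t=2.000: state=(5.410)
next step: t=2.020: state=(5.474) — x has crossed 5.43
linear interpolation between t=2.000 (5.41010) and t=2.020 (5.47446) → t≈2.006

t = 2.006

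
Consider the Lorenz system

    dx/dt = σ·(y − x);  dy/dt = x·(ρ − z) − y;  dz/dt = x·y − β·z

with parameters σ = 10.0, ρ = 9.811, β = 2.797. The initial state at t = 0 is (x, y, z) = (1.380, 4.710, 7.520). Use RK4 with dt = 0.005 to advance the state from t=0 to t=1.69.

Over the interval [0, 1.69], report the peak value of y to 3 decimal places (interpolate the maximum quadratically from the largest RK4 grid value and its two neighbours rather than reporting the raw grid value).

max y = 6.324

t=0.000: state=(1.380, 4.710, 7.520)
step 1 (dt=0.005): k1=(33.300, -1.548, -14.534), k2=(32.429, -1.301, -14.046), k3=(32.457, -1.308, -14.058), k4=(31.612, -1.062, -13.583); state += dt/6·(k1+2k2+2k3+k4)
t=0.005: state=(1.542, 4.703, 7.450)
t=0.010: state=(1.696, 4.699, 7.384)
t=0.015: state=(1.843, 4.698, 7.323)
continuing one RK4 step at a time; state shown every 20 steps (Δt=0.1):
t=0.100: state=(3.542, 4.966, 6.801)
t=0.200: state=(4.688, 5.653, 7.084)
t=0.300: state=(5.527, 6.224, 8.046)
t=0.400: state=(6.014, 6.255, 9.279)
t=0.500: state=(5.977, 5.675, 10.172)
t=0.600: state=(5.485, 4.860, 10.323)
t=0.700: state=(4.847, 4.246, 9.833)
t=0.800: state=(4.357, 3.996, 9.064)
t=0.900: state=(4.142, 4.070, 8.329)
t=1.000: state=(4.201, 4.380, 7.824)
t=1.100: state=(4.475, 4.829, 7.656)
t=1.200: state=(4.873, 5.294, 7.861)
t=1.300: state=(5.269, 5.614, 8.376)
t=1.400: state=(5.518, 5.652, 9.007)
t=1.500: state=(5.521, 5.397, 9.487)
t=1.600: state=(5.298, 4.998, 9.627)
t=1.690: state=(5.006, 4.678, 9.461)
largest grid value and its neighbours: y(0.350)=6.32314, y(0.355)=6.32406, y(0.360)=6.32327
parabola through these three points peaks at t≈0.355 with y≈6.32406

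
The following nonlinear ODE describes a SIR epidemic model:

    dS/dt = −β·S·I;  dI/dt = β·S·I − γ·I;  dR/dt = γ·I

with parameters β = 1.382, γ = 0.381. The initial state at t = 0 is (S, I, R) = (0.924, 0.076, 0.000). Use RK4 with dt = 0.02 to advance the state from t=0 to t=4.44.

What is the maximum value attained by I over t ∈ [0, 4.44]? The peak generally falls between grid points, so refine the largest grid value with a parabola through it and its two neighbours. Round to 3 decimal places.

t=0.000: state=(0.924, 0.076, 0.000)
step 1 (dt=0.02): k1=(-0.097, 0.068, 0.029), k2=(-0.098, 0.069, 0.029), k3=(-0.098, 0.069, 0.029), k4=(-0.099, 0.069, 0.029); state += dt/6·(k1+2k2+2k3+k4)
t=0.020: state=(0.922, 0.077, 0.001)
t=0.040: state=(0.920, 0.079, 0.001)
t=0.060: state=(0.918, 0.080, 0.002)
continuing one RK4 step at a time; state shown every 10 steps (Δt=0.2):
t=0.200: state=(0.903, 0.091, 0.006)
t=0.400: state=(0.879, 0.107, 0.014)
t=0.600: state=(0.851, 0.126, 0.023)
t=0.800: state=(0.819, 0.148, 0.033)
t=1.000: state=(0.784, 0.171, 0.045)
t=1.200: state=(0.745, 0.195, 0.059)
t=1.400: state=(0.704, 0.221, 0.075)
t=1.600: state=(0.659, 0.248, 0.093)
t=1.800: state=(0.614, 0.274, 0.113)
t=2.000: state=(0.567, 0.298, 0.135)
t=2.200: state=(0.520, 0.321, 0.158)
t=2.400: state=(0.475, 0.342, 0.184)
t=2.600: state=(0.431, 0.359, 0.210)
t=2.800: state=(0.389, 0.372, 0.238)
t=3.000: state=(0.351, 0.382, 0.267)
t=3.200: state=(0.315, 0.388, 0.296)
t=3.400: state=(0.283, 0.391, 0.326)
t=3.600: state=(0.254, 0.390, 0.356)
t=3.800: state=(0.228, 0.386, 0.385)
t=4.000: state=(0.205, 0.380, 0.415)
t=4.200: state=(0.185, 0.372, 0.443)
t=4.400: state=(0.167, 0.362, 0.471)
t=4.440: state=(0.164, 0.359, 0.477)
largest grid value and its neighbours: I(3.420)=0.39085, I(3.440)=0.39088, I(3.460)=0.39088
parabola through these three points peaks at t≈3.450 with I≈0.39088

max I = 0.391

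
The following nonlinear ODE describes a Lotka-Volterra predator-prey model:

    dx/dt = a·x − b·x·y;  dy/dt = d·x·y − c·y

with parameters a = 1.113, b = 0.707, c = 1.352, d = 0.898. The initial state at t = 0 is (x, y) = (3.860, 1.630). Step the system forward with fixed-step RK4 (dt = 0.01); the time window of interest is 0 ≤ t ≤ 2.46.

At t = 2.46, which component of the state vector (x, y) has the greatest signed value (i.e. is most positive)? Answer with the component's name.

largest component: y

t=0.000: state=(3.860, 1.630)
step 1 (dt=0.01): k1=(-0.152, 3.446), k2=(-0.199, 3.482), k3=(-0.200, 3.482), k4=(-0.247, 3.517); state += dt/6·(k1+2k2+2k3+k4)
t=0.010: state=(3.858, 1.665)
t=0.020: state=(3.855, 1.700)
t=0.030: state=(3.851, 1.737)
continuing one RK4 step at a time; state shown every 10 steps (Δt=0.1):
t=0.100: state=(3.795, 2.009)
t=0.200: state=(3.624, 2.451)
t=0.300: state=(3.349, 2.931)
t=0.400: state=(2.992, 3.405)
t=0.500: state=(2.589, 3.822)
t=0.600: state=(2.183, 4.136)
t=0.700: state=(1.808, 4.321)
t=0.800: state=(1.485, 4.374)
t=0.900: state=(1.220, 4.312)
t=1.000: state=(1.010, 4.162)
t=1.100: state=(0.847, 3.951)
t=1.200: state=(0.723, 3.702)
t=1.300: state=(0.628, 3.436)
t=1.400: state=(0.555, 3.164)
t=1.500: state=(0.501, 2.898)
t=1.600: state=(0.461, 2.643)
t=1.700: state=(0.431, 2.403)
t=1.800: state=(0.409, 2.180)
t=1.900: state=(0.395, 1.974)
t=2.000: state=(0.387, 1.786)
t=2.100: state=(0.383, 1.615)
t=2.200: state=(0.384, 1.460)
t=2.300: state=(0.389, 1.320)
t=2.400: state=(0.398, 1.195)
t=2.460: state=(0.405, 1.126)
compare at T: x=0.405, y=1.126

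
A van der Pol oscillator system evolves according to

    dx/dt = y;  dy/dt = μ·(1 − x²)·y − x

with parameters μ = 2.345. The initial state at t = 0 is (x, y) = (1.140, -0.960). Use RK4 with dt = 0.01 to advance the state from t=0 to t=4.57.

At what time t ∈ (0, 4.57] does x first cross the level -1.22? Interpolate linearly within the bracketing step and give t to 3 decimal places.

t=0.000: state=(1.140, -0.960)
step 1 (dt=0.01): k1=(-0.960, -0.466), k2=(-0.962, -0.484), k3=(-0.962, -0.484), k4=(-0.965, -0.502); state += dt/6·(k1+2k2+2k3+k4)
t=0.010: state=(1.130, -0.965)
t=0.020: state=(1.121, -0.970)
t=0.030: state=(1.111, -0.976)
continuing one RK4 step at a time; state shown every 20 steps (Δt=0.2):
t=0.200: state=(0.934, -1.130)
t=0.400: state=(0.675, -1.503)
t=0.600: state=(0.308, -2.246)
t=0.800: state=(-0.264, -3.559)
t=1.000: state=(-1.091, -4.366)
t=1.020: state=(-1.178, -4.284)
next step: t=1.030: state=(-1.220, -4.229) — x has crossed -1.22
linear interpolation between t=1.020 (-1.17778) and t=1.030 (-1.22036) → t≈1.030

t = 1.030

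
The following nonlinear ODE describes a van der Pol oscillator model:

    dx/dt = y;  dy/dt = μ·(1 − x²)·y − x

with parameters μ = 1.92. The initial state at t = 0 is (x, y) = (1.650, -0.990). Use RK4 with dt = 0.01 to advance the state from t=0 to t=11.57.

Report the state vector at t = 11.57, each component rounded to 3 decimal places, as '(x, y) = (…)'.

t=0.000: state=(1.650, -0.990)
step 1 (dt=0.01): k1=(-0.990, 1.624), k2=(-0.982, 1.571), k3=(-0.982, 1.573), k4=(-0.974, 1.521); state += dt/6·(k1+2k2+2k3+k4)
t=0.010: state=(1.640, -0.974)
t=0.020: state=(1.631, -0.960)
t=0.030: state=(1.621, -0.946)
continuing one RK4 step at a time; state shown every 50 steps (Δt=0.5):
t=0.500: state=(1.232, -0.833)
t=1.000: state=(0.716, -1.359)
t=1.500: state=(-0.368, -3.301)
t=2.000: state=(-1.896, -1.289)
t=2.500: state=(-1.997, 0.253)
t=3.000: state=(-1.833, 0.373)
t=3.500: state=(-1.628, 0.452)
t=4.000: state=(-1.372, 0.588)
t=4.500: state=(-1.014, 0.892)
t=5.000: state=(-0.379, 1.847)
t=5.500: state=(1.082, 3.675)
t=6.000: state=(2.012, 0.204)
t=6.500: state=(1.927, -0.324)
t=7.000: state=(1.744, -0.406)
t=7.500: state=(1.518, -0.504)
t=8.000: state=(1.225, -0.693)
t=8.500: state=(0.778, -1.187)
t=9.000: state=(-0.155, -2.865)
t=9.500: state=(-1.764, -1.947)
t=10.000: state=(-2.002, 0.202)
t=10.500: state=(-1.848, 0.366)
t=11.000: state=(-1.646, 0.445)
t=11.500: state=(-1.395, 0.573)
t=11.570: state=(-1.354, 0.599)

(x, y) = (-1.354, 0.599)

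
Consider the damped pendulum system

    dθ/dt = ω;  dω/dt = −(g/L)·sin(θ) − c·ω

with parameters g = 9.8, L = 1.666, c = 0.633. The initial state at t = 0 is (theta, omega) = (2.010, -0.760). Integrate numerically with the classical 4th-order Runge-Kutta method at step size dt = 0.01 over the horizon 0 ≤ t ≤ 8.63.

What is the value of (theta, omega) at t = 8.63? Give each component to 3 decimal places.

t=0.000: state=(2.010, -0.760)
step 1 (dt=0.01): k1=(-0.760, -4.843), k2=(-0.784, -4.837), k3=(-0.784, -4.837), k4=(-0.808, -4.832); state += dt/6·(k1+2k2+2k3+k4)
t=0.010: state=(2.002, -0.808)
t=0.020: state=(1.994, -0.857)
t=0.030: state=(1.985, -0.905)
continuing one RK4 step at a time; state shown every 50 steps (Δt=0.5):
t=0.500: state=(1.049, -2.973)
t=1.000: state=(-0.524, -2.621)
t=1.500: state=(-1.154, 0.140)
t=2.000: state=(-0.532, 2.053)
t=2.500: state=(0.458, 1.456)
t=3.000: state=(0.696, -0.493)
t=3.500: state=(0.141, -1.426)
t=4.000: state=(-0.415, -0.572)
t=4.500: state=(-0.370, 0.664)
t=5.000: state=(0.066, 0.852)
t=5.500: state=(0.310, 0.050)
t=6.000: state=(0.147, -0.589)
t=6.500: state=(-0.135, -0.406)
t=7.000: state=(-0.190, 0.177)
t=7.500: state=(-0.020, 0.406)
t=8.000: state=(0.126, 0.122)
t=8.500: state=(0.093, -0.221)
t=8.630: state=(0.061, -0.260)

(theta, omega) = (0.061, -0.260)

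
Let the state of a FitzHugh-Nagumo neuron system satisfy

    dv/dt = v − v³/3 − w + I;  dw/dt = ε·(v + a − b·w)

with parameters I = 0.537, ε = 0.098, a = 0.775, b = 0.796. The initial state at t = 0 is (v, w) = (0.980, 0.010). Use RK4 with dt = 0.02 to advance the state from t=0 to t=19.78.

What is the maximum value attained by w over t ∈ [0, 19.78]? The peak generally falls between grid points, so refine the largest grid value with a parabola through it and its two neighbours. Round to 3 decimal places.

t=0.000: state=(0.980, 0.010)
step 1 (dt=0.02): k1=(1.193, 0.171), k2=(1.192, 0.172), k3=(1.192, 0.172), k4=(1.190, 0.173); state += dt/6·(k1+2k2+2k3+k4)
t=0.020: state=(1.004, 0.013)
t=0.040: state=(1.028, 0.017)
t=0.060: state=(1.051, 0.020)
continuing one RK4 step at a time; state shown every 50 steps (Δt=1):
t=1.000: state=(1.759, 0.220)
t=2.000: state=(1.803, 0.447)
t=3.000: state=(1.721, 0.653)
t=4.000: state=(1.624, 0.834)
t=5.000: state=(1.520, 0.993)
t=6.000: state=(1.409, 1.130)
t=7.000: state=(1.286, 1.245)
t=8.000: state=(1.143, 1.339)
t=9.000: state=(0.963, 1.411)
t=10.000: state=(0.702, 1.458)
t=11.000: state=(0.213, 1.467)
t=12.000: state=(-0.938, 1.402)
t=13.000: state=(-1.911, 1.224)
t=14.000: state=(-1.954, 1.021)
t=15.000: state=(-1.892, 0.836)
t=16.000: state=(-1.825, 0.671)
t=17.000: state=(-1.758, 0.525)
t=18.000: state=(-1.693, 0.396)
t=19.000: state=(-1.628, 0.283)
t=19.780: state=(-1.578, 0.205)
largest grid value and its neighbours: w(10.700)=1.46977, w(10.720)=1.46978, w(10.740)=1.46976
parabola through these three points peaks at t≈10.713 with w≈1.46978

max w = 1.470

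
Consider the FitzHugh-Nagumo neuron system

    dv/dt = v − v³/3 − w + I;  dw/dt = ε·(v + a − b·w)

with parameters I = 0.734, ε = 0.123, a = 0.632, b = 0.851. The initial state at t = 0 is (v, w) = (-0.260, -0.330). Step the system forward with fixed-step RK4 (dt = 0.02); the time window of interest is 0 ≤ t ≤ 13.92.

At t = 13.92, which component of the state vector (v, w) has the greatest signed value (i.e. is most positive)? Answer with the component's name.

t=0.000: state=(-0.260, -0.330)
step 1 (dt=0.02): k1=(0.810, 0.080), k2=(0.817, 0.081), k3=(0.817, 0.081), k4=(0.824, 0.082); state += dt/6·(k1+2k2+2k3+k4)
t=0.020: state=(-0.244, -0.328)
t=0.040: state=(-0.227, -0.327)
t=0.060: state=(-0.210, -0.325)
continuing one RK4 step at a time; state shown every 25 steps (Δt=0.5):
t=0.500: state=(0.248, -0.277)
t=1.000: state=(0.983, -0.189)
t=1.500: state=(1.654, -0.060)
t=2.000: state=(1.918, 0.090)
t=2.500: state=(1.950, 0.239)
t=3.000: state=(1.919, 0.381)
t=3.500: state=(1.873, 0.513)
t=4.000: state=(1.824, 0.636)
t=4.500: state=(1.774, 0.749)
t=5.000: state=(1.723, 0.853)
t=5.500: state=(1.672, 0.949)
t=6.000: state=(1.621, 1.037)
t=6.500: state=(1.570, 1.118)
t=7.000: state=(1.518, 1.191)
t=7.500: state=(1.465, 1.258)
t=8.000: state=(1.411, 1.318)
t=8.500: state=(1.356, 1.371)
t=9.000: state=(1.299, 1.419)
t=9.500: state=(1.239, 1.460)
t=10.000: state=(1.177, 1.496)
t=10.500: state=(1.110, 1.526)
t=11.000: state=(1.038, 1.551)
t=11.500: state=(0.958, 1.569)
t=12.000: state=(0.866, 1.582)
t=12.500: state=(0.757, 1.588)
t=13.000: state=(0.621, 1.586)
t=13.500: state=(0.438, 1.575)
t=13.920: state=(0.224, 1.556)
compare at T: v=0.224, w=1.556

largest component: w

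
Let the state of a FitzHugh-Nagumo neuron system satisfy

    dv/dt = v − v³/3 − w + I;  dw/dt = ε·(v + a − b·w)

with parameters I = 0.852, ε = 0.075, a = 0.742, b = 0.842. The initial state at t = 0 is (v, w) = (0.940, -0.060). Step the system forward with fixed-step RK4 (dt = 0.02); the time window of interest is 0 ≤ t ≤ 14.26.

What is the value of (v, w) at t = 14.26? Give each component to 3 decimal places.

t=0.000: state=(0.940, -0.060)
step 1 (dt=0.02): k1=(1.575, 0.130), k2=(1.575, 0.131), k3=(1.575, 0.131), k4=(1.575, 0.132); state += dt/6·(k1+2k2+2k3+k4)
t=0.020: state=(0.972, -0.057)
t=0.040: state=(1.003, -0.055)
t=0.060: state=(1.034, -0.052)
continuing one RK4 step at a time; state shown every 25 steps (Δt=0.5):
t=0.500: state=(1.631, 0.018)
t=1.000: state=(1.932, 0.111)
t=1.500: state=(1.988, 0.208)
t=2.000: state=(1.976, 0.302)
t=2.500: state=(1.949, 0.393)
t=3.000: state=(1.918, 0.479)
t=3.500: state=(1.887, 0.562)
t=4.000: state=(1.856, 0.641)
t=4.500: state=(1.824, 0.716)
t=5.000: state=(1.792, 0.788)
t=5.500: state=(1.761, 0.857)
t=6.000: state=(1.729, 0.922)
t=6.500: state=(1.697, 0.984)
t=7.000: state=(1.665, 1.043)
t=7.500: state=(1.633, 1.099)
t=8.000: state=(1.600, 1.151)
t=8.500: state=(1.567, 1.202)
t=9.000: state=(1.534, 1.249)
t=9.500: state=(1.501, 1.293)
t=10.000: state=(1.467, 1.335)
t=10.500: state=(1.432, 1.375)
t=11.000: state=(1.397, 1.412)
t=11.500: state=(1.361, 1.446)
t=12.000: state=(1.324, 1.478)
t=12.500: state=(1.285, 1.508)
t=13.000: state=(1.245, 1.535)
t=13.500: state=(1.204, 1.560)
t=14.000: state=(1.160, 1.582)
t=14.260: state=(1.136, 1.593)

(v, w) = (1.136, 1.593)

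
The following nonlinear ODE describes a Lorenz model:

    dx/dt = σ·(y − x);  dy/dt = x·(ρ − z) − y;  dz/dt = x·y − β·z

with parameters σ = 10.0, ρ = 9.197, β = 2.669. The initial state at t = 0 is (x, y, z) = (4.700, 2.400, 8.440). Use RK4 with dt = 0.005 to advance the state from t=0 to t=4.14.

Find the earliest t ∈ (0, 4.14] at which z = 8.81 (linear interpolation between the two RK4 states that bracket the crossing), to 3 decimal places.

t = 0.710

t=0.000: state=(4.700, 2.400, 8.440)
step 1 (dt=0.005): k1=(-23.000, 1.158, -11.246), k2=(-22.396, 1.242, -11.296), k3=(-22.409, 1.244, -11.291), k4=(-21.817, 1.326, -11.336); state += dt/6·(k1+2k2+2k3+k4)
t=0.005: state=(4.588, 2.406, 8.384)
t=0.010: state=(4.482, 2.413, 8.327)
t=0.015: state=(4.381, 2.421, 8.269)
continuing one RK4 step at a time; state shown every 40 steps (Δt=0.2):
t=0.200: state=(3.058, 3.108, 6.385)
t=0.400: state=(3.884, 4.564, 5.790)
t=0.600: state=(5.376, 6.030, 7.390)
t=0.710: state=(5.858, 6.031, 8.809)
next step: t=0.715: state=(5.866, 6.012, 8.867) — z has crossed 8.81
linear interpolation between t=0.710 (8.80875) and t=0.715 (8.86732) → t≈0.710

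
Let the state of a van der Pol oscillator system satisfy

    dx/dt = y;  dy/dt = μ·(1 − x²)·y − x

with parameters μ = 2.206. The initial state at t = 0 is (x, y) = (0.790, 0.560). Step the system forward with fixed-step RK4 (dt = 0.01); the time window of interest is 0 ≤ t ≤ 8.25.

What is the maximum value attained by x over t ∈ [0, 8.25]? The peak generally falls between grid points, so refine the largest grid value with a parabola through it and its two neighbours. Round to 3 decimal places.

t=0.000: state=(0.790, 0.560)
step 1 (dt=0.01): k1=(0.560, -0.326), k2=(0.558, -0.335), k3=(0.558, -0.335), k4=(0.557, -0.345); state += dt/6·(k1+2k2+2k3+k4)
t=0.010: state=(0.796, 0.557)
t=0.020: state=(0.801, 0.553)
t=0.030: state=(0.807, 0.549)
continuing one RK4 step at a time; state shown every 50 steps (Δt=0.5):
t=0.500: state=(0.993, 0.197)
t=1.000: state=(0.966, -0.306)
t=1.500: state=(0.671, -0.939)
t=2.000: state=(-0.152, -2.694)
t=2.500: state=(-1.732, -1.878)
t=3.000: state=(-1.945, 0.203)
t=3.500: state=(-1.800, 0.338)
t=4.000: state=(-1.614, 0.408)
t=4.500: state=(-1.384, 0.525)
t=5.000: state=(-1.066, 0.786)
t=5.500: state=(-0.509, 1.632)
t=6.000: state=(0.910, 4.067)
t=6.500: state=(2.012, 0.240)
t=7.000: state=(1.939, -0.289)
t=7.500: state=(1.778, -0.349)
t=8.000: state=(1.587, -0.420)
t=8.250: state=(1.476, -0.473)
largest grid value and its neighbours: x(6.580)=2.02108, x(6.590)=2.02113, x(6.600)=2.02097
parabola through these three points peaks at t≈6.587 with x≈2.02113

max x = 2.021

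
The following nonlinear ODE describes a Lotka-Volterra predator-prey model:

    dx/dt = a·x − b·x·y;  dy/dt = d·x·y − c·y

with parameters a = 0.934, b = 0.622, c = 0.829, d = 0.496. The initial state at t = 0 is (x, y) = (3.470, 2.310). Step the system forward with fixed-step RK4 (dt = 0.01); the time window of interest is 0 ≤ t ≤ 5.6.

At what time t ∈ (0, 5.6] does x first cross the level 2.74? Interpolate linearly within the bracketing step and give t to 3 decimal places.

t = 0.334

t=0.000: state=(3.470, 2.310)
step 1 (dt=0.01): k1=(-1.745, 2.061), k2=(-1.763, 2.060), k3=(-1.763, 2.060), k4=(-1.780, 2.059); state += dt/6·(k1+2k2+2k3+k4)
t=0.010: state=(3.452, 2.331)
t=0.020: state=(3.434, 2.351)
t=0.030: state=(3.416, 2.372)
continuing one RK4 step at a time; state shown every 20 steps (Δt=0.2):
t=0.200: state=(3.060, 2.708)
t=0.330: state=(2.750, 2.933)
next step: t=0.340: state=(2.725, 2.948) — x has crossed 2.74
linear interpolation between t=0.330 (2.74980) and t=0.340 (2.72530) → t≈0.334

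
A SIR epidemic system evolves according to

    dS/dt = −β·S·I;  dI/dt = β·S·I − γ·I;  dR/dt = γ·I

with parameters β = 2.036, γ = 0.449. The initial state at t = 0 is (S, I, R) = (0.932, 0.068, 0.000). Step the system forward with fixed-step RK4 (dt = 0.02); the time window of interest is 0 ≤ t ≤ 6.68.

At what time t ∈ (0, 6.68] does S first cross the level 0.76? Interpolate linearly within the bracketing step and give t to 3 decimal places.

t=0.000: state=(0.932, 0.068, 0.000)
step 1 (dt=0.02): k1=(-0.129, 0.099, 0.031), k2=(-0.131, 0.100, 0.031), k3=(-0.131, 0.100, 0.031), k4=(-0.132, 0.101, 0.031); state += dt/6·(k1+2k2+2k3+k4)
t=0.020: state=(0.929, 0.070, 0.001)
t=0.040: state=(0.927, 0.072, 0.001)
t=0.060: state=(0.924, 0.074, 0.002)
continuing one RK4 step at a time; state shown every 25 steps (Δt=0.5):
t=0.500: state=(0.843, 0.135, 0.022)
t=0.800: state=(0.764, 0.192, 0.044)
next step: t=0.820: state=(0.758, 0.197, 0.046) — S has crossed 0.76
linear interpolation between t=0.800 (0.76355) and t=0.820 (0.75752) → t≈0.812

t = 0.812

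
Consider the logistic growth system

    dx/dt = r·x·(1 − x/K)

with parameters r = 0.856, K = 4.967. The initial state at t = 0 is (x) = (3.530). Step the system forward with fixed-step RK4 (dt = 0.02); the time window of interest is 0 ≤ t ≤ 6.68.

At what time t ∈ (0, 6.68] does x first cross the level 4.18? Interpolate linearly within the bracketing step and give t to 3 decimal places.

t = 0.901

t=0.000: state=(3.530)
step 1 (dt=0.02): k1=(0.874), k2=(0.871), k3=(0.871), k4=(0.868); state += dt/6·(k1+2k2+2k3+k4)
t=0.020: state=(3.547)
t=0.040: state=(3.565)
t=0.060: state=(3.582)
continuing one RK4 step at a time; state shown every 25 steps (Δt=0.5):
t=0.500: state=(3.925)
t=0.900: state=(4.180)
next step: t=0.920: state=(4.191) — x has crossed 4.18
linear interpolation between t=0.900 (4.17954) and t=0.920 (4.19082) → t≈0.901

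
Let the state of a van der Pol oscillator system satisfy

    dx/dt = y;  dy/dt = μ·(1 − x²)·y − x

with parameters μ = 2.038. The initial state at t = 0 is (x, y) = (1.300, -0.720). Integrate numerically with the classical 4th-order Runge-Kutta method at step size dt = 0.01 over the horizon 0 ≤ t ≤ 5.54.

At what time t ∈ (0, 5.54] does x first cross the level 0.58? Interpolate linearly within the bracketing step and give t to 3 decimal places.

t=0.000: state=(1.300, -0.720)
step 1 (dt=0.01): k1=(-0.720, -0.288), k2=(-0.721, -0.296), k3=(-0.721, -0.296), k4=(-0.723, -0.304); state += dt/6·(k1+2k2+2k3+k4)
t=0.010: state=(1.293, -0.723)
t=0.020: state=(1.286, -0.726)
t=0.030: state=(1.278, -0.729)
continuing one RK4 step at a time; state shown every 20 steps (Δt=0.2):
t=0.200: state=(1.148, -0.810)
t=0.400: state=(0.971, -0.978)
t=0.600: state=(0.749, -1.266)
t=0.720: state=(0.582, -1.536)
next step: t=0.730: state=(0.566, -1.562) — x has crossed 0.58
linear interpolation between t=0.720 (0.58191) and t=0.730 (0.56642) → t≈0.721

t = 0.721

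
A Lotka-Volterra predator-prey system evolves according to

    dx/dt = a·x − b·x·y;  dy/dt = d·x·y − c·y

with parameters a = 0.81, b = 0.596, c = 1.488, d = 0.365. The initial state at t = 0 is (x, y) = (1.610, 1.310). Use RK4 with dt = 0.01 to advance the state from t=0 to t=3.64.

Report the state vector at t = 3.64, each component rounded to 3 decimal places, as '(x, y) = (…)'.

t=0.000: state=(1.610, 1.310)
step 1 (dt=0.01): k1=(0.047, -1.179), k2=(0.053, -1.174), k3=(0.053, -1.174), k4=(0.058, -1.169); state += dt/6·(k1+2k2+2k3+k4)
t=0.010: state=(1.611, 1.298)
t=0.020: state=(1.611, 1.287)
t=0.030: state=(1.612, 1.275)
continuing one RK4 step at a time; state shown every 20 steps (Δt=0.2):
t=0.200: state=(1.641, 1.095)
t=0.400: state=(1.712, 0.919)
t=0.600: state=(1.820, 0.776)
t=0.800: state=(1.965, 0.662)
t=1.000: state=(2.147, 0.571)
t=1.200: state=(2.369, 0.500)
t=1.400: state=(2.634, 0.445)
t=1.600: state=(2.945, 0.405)
t=1.800: state=(3.305, 0.378)
t=2.000: state=(3.719, 0.362)
t=2.200: state=(4.189, 0.359)
t=2.400: state=(4.717, 0.369)
t=2.600: state=(5.301, 0.395)
t=2.800: state=(5.932, 0.442)
t=3.000: state=(6.589, 0.518)
t=3.200: state=(7.236, 0.637)
t=3.400: state=(7.807, 0.820)
t=3.600: state=(8.199, 1.094)
t=3.640: state=(8.244, 1.162)

(x, y) = (8.244, 1.162)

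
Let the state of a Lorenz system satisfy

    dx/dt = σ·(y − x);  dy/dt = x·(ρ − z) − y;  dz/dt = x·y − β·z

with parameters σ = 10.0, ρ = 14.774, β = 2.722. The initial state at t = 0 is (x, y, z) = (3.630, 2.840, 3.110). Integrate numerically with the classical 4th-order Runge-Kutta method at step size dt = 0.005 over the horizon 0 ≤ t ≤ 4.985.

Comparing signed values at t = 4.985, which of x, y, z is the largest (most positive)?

t=0.000: state=(3.630, 2.840, 3.110)
step 1 (dt=0.005): k1=(-7.900, 39.500, 1.844), k2=(-6.715, 39.155, 2.132), k3=(-6.753, 39.187, 2.135), k4=(-5.603, 38.872, 2.423); state += dt/6·(k1+2k2+2k3+k4)
t=0.005: state=(3.596, 3.036, 3.121)
t=0.010: state=(3.574, 3.229, 3.134)
t=0.015: state=(3.562, 3.420, 3.151)
continuing one RK4 step at a time; state shown every 40 steps (Δt=0.2):
t=0.200: state=(7.551, 11.154, 7.912)
t=0.400: state=(9.791, 6.408, 21.391)
t=0.600: state=(2.584, 0.626, 14.599)
t=0.800: state=(1.259, 1.395, 8.685)
t=1.000: state=(2.486, 3.655, 5.733)
t=1.200: state=(6.596, 9.535, 8.113)
t=1.400: state=(9.773, 8.165, 19.492)
t=1.600: state=(3.929, 1.739, 15.551)
t=1.800: state=(2.297, 2.481, 9.803)
t=2.000: state=(4.004, 5.562, 7.572)
t=2.200: state=(8.207, 10.212, 12.617)
t=2.400: state=(7.647, 5.194, 18.461)
t=2.600: state=(3.627, 2.694, 13.396)
t=2.800: state=(3.640, 4.420, 9.556)
t=3.000: state=(6.414, 8.225, 10.601)
t=3.200: state=(8.384, 7.767, 16.872)
t=3.400: state=(5.227, 3.709, 15.392)
t=3.600: state=(3.995, 4.215, 11.373)
t=3.800: state=(5.656, 6.967, 10.734)
t=4.000: state=(7.857, 8.167, 15.020)
t=4.200: state=(6.242, 4.876, 15.945)
t=4.400: state=(4.551, 4.384, 12.664)
t=4.600: state=(5.403, 6.305, 11.334)
t=4.800: state=(7.253, 7.820, 13.971)
t=4.985: state=(6.817, 5.908, 15.792)
compare at T: x=6.817, y=5.908, z=15.792

largest component: z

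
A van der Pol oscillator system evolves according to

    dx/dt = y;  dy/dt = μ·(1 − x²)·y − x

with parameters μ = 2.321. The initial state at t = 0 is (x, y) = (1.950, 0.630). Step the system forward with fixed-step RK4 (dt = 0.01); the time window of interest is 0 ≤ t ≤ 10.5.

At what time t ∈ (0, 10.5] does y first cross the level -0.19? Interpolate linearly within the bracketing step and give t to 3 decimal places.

t=0.000: state=(1.950, 0.630)
step 1 (dt=0.01): k1=(0.630, -6.048), k2=(0.600, -5.871), k3=(0.601, -5.876), k4=(0.571, -5.703); state += dt/6·(k1+2k2+2k3+k4)
t=0.010: state=(1.956, 0.571)
t=0.020: state=(1.961, 0.516)
t=0.030: state=(1.966, 0.464)
t=0.320: state=(1.977, -0.187)
next step: t=0.330: state=(1.976, -0.194) — y has crossed -0.19
linear interpolation between t=0.320 (-0.18669) and t=0.330 (-0.19363) → t≈0.325

t = 0.325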